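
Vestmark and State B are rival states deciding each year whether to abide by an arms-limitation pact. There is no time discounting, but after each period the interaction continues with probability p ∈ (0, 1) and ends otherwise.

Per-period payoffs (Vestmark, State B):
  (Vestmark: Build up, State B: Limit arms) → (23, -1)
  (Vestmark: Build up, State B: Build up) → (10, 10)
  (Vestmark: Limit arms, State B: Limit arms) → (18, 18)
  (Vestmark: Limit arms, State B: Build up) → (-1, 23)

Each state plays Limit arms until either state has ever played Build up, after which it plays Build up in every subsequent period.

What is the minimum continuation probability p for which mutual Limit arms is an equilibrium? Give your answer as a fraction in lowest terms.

With no time discounting, the continuation probability p plays the role of the discount factor.
Grim-trigger IC: 18/(1−p) ≥ 23 + 10p/(1−p) ⇒ p ≥ (23−18)/(23−10) = 5/13.

5/13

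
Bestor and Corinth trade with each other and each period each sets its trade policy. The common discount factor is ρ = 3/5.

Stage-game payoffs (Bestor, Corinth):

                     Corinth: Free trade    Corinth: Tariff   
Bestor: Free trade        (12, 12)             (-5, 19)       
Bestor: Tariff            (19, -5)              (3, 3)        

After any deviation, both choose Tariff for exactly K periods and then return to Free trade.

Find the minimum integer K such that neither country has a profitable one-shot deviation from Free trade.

IC: ρ(1−ρ^K)/(1−ρ) ≥ (19−12)/(12−3) = 7/9.
With ρ = 3/5: need 1 − ρ^K ≥ 7/9·(1−3/5)/(3/5), i.e. ρ^K ≤ 0.4815.
Since (3/5)^1 = 0.6000 and (3/5)^2 = 0.3600, the smallest such K is 2.

2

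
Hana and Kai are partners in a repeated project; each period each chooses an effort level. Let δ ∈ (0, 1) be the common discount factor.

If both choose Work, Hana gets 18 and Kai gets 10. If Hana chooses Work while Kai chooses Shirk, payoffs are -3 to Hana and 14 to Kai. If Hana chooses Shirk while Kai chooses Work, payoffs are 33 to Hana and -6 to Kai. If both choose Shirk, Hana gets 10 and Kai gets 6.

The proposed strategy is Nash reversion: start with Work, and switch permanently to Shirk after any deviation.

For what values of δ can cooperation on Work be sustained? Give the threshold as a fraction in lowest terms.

Hana's threshold: (33−18)/(33−10) = 15/23.
Kai's threshold: (14−10)/(14−6) = 1/2.
15/23 > 1/2, so Hana binds and δ* = 15/23.

15/23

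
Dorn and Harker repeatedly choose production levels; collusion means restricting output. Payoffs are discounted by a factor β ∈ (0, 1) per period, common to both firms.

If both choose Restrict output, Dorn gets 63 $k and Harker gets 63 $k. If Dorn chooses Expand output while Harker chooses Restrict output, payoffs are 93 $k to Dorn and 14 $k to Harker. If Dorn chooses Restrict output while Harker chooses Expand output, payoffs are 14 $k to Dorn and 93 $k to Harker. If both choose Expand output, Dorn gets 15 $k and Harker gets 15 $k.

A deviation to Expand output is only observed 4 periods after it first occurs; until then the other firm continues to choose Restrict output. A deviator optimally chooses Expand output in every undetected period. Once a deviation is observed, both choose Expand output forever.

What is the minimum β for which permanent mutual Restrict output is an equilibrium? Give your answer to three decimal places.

0.788

A deviator earns 93 for 4 periods, then 15 forever; cooperating earns 63 forever. Multiplying the IC by (1−β):
63 ≥ 93(1−β^4) + 15β^4, so 78·β^4 ≥ 30 and β^4 ≥ 5/13.
β ≥ (5/13)^(1/4) ≈ 0.788.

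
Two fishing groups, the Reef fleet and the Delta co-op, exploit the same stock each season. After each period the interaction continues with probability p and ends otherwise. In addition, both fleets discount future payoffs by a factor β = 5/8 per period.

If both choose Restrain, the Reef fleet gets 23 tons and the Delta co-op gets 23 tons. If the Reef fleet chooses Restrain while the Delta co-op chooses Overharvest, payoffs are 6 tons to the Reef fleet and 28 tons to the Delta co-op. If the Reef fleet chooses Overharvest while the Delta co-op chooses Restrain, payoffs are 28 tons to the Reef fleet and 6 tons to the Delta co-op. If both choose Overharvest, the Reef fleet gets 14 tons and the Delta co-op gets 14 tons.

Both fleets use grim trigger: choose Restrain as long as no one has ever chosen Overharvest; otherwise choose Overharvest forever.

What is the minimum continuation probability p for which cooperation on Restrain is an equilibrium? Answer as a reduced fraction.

Expected continuation weight on next period's payoff is β·p = 5/8·p, which plays the role of the discount factor.
Cooperation requires 5/8·p ≥ (28−23)/(28−14) = 5/14, hence p ≥ 4/7.

4/7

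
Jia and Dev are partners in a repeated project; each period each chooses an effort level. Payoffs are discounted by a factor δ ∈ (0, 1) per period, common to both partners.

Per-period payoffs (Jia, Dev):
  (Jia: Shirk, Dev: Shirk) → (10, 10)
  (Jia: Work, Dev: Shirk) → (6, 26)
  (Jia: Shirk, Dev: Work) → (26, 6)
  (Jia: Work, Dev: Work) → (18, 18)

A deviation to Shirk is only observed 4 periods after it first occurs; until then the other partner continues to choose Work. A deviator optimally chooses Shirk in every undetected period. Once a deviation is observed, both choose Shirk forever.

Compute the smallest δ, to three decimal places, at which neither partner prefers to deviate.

A deviator earns 26 for 4 periods, then 10 forever; cooperating earns 18 forever. Multiplying the IC by (1−δ):
18 ≥ 26(1−δ^4) + 10δ^4, so 16·δ^4 ≥ 8 and δ^4 ≥ 1/2.
δ ≥ (1/2)^(1/4) ≈ 0.841.

0.841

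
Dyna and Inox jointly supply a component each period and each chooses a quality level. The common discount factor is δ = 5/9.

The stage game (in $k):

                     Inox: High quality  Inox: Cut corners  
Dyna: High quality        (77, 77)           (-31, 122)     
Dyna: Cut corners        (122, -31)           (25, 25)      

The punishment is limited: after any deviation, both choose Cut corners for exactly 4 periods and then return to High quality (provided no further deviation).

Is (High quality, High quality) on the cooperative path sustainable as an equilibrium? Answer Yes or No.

IC: δ+…+δ^4 ≥ (122−77)/(77−25) = 45/52.
At δ = 5/9: partial sum = 1.1309 ≥ 0.8654. Cooperation sustainable.

Yes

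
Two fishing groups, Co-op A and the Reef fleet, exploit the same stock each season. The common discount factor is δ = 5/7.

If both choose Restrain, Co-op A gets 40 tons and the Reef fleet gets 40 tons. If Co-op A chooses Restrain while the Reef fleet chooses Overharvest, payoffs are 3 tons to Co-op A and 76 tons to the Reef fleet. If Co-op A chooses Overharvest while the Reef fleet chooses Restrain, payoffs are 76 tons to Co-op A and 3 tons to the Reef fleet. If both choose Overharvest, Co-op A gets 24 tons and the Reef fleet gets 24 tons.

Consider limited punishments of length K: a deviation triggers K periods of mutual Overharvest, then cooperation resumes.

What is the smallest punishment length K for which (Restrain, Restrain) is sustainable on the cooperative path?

No profitable deviation requires (40−24)(δ+…+δ^K) ≥ 76−40, i.e. δ+…+δ^K ≥ 9/4 ≈ 2.2500.
With δ = 5/7, the partial sums are K=1: 0.7143, K=2: 1.2245, …, K=5: 2.0352, K=6: 2.1680, K=7: 2.2628.
K = 7 is the first length at which the sum reaches 2.2500.

7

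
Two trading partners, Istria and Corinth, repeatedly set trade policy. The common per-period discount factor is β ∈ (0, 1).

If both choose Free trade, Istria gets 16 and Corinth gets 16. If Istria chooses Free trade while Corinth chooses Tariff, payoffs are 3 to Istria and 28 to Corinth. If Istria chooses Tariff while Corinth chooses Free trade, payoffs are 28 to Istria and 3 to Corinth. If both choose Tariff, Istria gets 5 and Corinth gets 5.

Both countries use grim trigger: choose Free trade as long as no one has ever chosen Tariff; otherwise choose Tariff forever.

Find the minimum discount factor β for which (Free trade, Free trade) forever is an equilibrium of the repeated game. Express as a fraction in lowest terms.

12/23

16/(1−β) ≥ 28 + 5β/(1−β)
16 ≥ 28 − 23β
β ≥ 12/23.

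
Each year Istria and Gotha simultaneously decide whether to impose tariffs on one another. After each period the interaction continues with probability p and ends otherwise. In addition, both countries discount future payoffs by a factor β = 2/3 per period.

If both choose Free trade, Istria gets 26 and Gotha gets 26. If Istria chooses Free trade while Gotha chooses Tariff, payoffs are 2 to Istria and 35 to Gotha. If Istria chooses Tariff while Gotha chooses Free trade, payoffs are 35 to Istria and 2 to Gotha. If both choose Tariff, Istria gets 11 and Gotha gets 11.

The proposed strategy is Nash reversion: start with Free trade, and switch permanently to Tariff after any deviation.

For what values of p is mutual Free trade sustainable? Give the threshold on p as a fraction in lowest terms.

With continuation probability p and discount β, the effective per-period discount factor is βp.
Grim-trigger IC: βp ≥ (35−26)/(35−11) = 3/8.
So p ≥ (3/8)/(2/3) = 9/16.

9/16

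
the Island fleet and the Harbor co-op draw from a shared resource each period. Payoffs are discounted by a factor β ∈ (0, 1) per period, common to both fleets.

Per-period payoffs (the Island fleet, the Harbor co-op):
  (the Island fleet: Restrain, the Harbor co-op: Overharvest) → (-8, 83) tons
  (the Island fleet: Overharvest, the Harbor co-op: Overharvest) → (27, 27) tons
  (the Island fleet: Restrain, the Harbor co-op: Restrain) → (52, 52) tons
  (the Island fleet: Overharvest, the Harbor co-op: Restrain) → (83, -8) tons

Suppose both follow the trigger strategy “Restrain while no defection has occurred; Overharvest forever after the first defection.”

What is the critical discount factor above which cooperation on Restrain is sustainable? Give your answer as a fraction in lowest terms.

Cooperation forever yields 52 each period: 52/(1−β).
Deviating yields 83 once, then 27 forever: 83 + 27β/(1−β).
No profitable deviation requires 52/(1−β) ≥ 83 + 27β/(1−β).
Multiplying by (1−β): 52 ≥ 83(1−β) + 27β = 83 − 56β.
So 56β ≥ 31, i.e. β ≥ 31/56.

31/56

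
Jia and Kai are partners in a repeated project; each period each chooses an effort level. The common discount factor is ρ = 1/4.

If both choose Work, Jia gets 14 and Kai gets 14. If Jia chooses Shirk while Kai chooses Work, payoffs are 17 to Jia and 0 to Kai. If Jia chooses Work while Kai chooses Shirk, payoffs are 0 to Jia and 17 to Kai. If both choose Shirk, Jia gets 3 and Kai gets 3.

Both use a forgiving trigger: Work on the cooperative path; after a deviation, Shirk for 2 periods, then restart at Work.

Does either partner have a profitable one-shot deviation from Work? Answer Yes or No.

No

IC: ρ+…+ρ^2 ≥ (17−14)/(14−3) = 3/11.
At ρ = 1/4: partial sum = 0.3125 ≥ 0.2727. Cooperation sustainable.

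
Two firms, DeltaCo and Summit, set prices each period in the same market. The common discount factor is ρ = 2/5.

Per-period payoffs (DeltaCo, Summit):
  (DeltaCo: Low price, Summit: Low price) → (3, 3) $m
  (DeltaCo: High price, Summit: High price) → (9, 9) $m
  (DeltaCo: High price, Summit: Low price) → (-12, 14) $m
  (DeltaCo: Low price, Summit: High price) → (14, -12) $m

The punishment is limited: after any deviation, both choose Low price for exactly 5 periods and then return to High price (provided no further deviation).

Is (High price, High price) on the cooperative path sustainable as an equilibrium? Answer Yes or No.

No

A one-shot deviation gives 14 now, then 3 for 5 periods, then back to 9.
Gain from deviating: (14−9) today; loss: (9−3) in each of the next 5 periods.
No-deviation condition: (9−3)(ρ+…+ρ^5) ≥ 14−9, i.e. ρ+…+ρ^5 ≥ 5/6.
At ρ = 2/5: ρ+…+ρ^5 = 0.6598 < 0.8333.
So cooperation is not sustainable.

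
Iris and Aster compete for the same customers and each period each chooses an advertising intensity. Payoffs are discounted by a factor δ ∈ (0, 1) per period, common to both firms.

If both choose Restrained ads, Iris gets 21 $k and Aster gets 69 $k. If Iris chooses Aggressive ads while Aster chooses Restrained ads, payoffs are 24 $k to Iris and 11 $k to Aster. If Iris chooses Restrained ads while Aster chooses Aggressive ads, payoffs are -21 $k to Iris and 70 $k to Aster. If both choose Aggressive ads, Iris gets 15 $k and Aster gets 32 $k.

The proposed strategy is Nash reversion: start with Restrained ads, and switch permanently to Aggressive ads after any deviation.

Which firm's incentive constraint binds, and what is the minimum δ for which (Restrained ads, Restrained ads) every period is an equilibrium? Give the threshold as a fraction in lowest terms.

Iris; δ ≥ 1/3

For Iris: deviation gain 24−21 = 3, per-period punishment loss 21−15 = 6. IC gives δ ≥ 3/9 = 1/3.
For Aster: gain 1, loss 37 per period, so δ ≥ 1/38.
The tighter constraint is Iris's, so cooperation needs δ ≥ 1/3.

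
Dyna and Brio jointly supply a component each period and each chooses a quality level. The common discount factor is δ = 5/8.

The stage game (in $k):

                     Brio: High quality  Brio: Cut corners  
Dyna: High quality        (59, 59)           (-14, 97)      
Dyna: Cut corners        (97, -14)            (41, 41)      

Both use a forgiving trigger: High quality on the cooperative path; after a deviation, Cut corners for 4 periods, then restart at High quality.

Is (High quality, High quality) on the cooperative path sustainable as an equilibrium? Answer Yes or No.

No

Comparing payoff streams over the 5 periods until play realigns: cooperate → 59(1+δ+…+δ^4); deviate → 97 + 41(δ+…+δ^4).
Cooperation is sustained iff (59−41)(δ+…+δ^4) ≥ 97−59.
δ+…+δ^4 = 5/8·(1−(5/8)^4)/(1−5/8) = 1.4124, and (97−59)/(59−41) = 2.1111.
1.4124 < 2.1111, so cooperation is not sustainable.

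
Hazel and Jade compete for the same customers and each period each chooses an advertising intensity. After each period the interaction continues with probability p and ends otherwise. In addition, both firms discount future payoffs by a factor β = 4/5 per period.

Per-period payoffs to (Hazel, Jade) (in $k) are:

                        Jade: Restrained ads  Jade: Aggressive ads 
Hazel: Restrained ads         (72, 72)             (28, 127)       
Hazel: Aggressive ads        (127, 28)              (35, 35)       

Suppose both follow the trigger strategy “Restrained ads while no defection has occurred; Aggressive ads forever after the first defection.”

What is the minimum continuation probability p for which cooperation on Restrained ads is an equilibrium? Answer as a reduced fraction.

275/368

With continuation probability p and discount β, the effective per-period discount factor is βp.
Grim-trigger IC: βp ≥ (127−72)/(127−35) = 55/92.
So p ≥ (55/92)/(4/5) = 275/368.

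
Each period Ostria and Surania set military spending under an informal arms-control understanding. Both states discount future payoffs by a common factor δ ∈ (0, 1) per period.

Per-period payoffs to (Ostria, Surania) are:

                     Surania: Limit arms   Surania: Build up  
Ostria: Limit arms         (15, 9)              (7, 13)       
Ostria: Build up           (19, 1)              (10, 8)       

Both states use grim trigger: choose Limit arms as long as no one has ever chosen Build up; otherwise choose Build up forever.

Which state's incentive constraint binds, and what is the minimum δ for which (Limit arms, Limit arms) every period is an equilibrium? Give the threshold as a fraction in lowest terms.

Ostria's threshold: (19−15)/(19−10) = 4/9.
Surania's threshold: (13−9)/(13−8) = 4/5.
4/9 < 4/5, so Surania binds and δ* = 4/5.

Surania; δ ≥ 4/5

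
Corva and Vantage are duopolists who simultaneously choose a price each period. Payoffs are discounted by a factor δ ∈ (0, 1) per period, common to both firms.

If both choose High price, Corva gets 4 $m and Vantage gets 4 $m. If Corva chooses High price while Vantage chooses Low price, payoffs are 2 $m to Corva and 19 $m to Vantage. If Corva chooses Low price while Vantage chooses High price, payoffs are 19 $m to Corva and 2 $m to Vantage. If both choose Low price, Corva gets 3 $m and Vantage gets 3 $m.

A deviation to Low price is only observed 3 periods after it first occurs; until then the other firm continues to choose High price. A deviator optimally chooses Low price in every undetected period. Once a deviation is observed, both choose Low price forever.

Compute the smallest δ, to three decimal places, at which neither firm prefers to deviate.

0.979

A deviator earns 19 for 3 periods, then 3 forever; cooperating earns 4 forever. Multiplying the IC by (1−δ):
4 ≥ 19(1−δ^3) + 3δ^3, so 16·δ^3 ≥ 15 and δ^3 ≥ 15/16.
δ ≥ (15/16)^(1/3) ≈ 0.979.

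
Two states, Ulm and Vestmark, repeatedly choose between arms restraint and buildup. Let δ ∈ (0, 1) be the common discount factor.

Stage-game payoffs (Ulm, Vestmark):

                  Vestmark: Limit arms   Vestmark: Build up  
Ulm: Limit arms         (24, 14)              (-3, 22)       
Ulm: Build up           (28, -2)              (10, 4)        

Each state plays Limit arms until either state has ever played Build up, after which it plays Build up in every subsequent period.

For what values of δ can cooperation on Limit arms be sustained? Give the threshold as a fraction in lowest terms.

4/9

Ulm's threshold: (28−24)/(28−10) = 2/9.
Vestmark's threshold: (22−14)/(22−4) = 4/9.
2/9 < 4/9, so Vestmark binds and δ* = 4/9.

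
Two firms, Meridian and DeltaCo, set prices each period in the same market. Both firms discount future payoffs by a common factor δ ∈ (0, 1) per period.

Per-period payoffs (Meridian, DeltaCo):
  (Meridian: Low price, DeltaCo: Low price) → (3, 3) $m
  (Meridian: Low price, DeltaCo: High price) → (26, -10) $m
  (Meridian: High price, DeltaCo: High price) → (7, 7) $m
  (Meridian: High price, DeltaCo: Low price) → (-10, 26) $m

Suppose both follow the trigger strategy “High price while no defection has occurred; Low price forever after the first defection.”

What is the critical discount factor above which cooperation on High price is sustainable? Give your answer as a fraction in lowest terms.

Under grim trigger the critical discount factor is (T−C)/(T−P) with T = 26, C = 7, P = 3.
δ* = (26−7)/(26−3) = 19/23.

19/23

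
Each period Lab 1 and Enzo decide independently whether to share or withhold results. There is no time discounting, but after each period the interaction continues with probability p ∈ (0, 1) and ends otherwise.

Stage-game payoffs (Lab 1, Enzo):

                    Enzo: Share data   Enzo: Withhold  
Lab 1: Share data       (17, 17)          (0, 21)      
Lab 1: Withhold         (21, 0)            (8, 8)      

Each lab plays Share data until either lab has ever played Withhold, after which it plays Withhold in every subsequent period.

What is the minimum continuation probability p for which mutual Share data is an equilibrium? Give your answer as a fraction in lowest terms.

4/13

With no time discounting, the continuation probability p plays the role of the discount factor.
Grim-trigger IC: 17/(1−p) ≥ 21 + 8p/(1−p) ⇒ p ≥ (21−17)/(21−8) = 4/13.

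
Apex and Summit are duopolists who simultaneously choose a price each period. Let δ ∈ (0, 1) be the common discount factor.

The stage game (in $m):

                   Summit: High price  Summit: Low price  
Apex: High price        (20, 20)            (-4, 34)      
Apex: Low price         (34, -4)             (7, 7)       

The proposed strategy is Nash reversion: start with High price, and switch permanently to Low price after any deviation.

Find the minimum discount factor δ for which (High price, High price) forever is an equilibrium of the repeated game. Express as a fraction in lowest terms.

14/27

One-period gain from deviating is 34 − 20 = 14. The loss is 20 − 7 = 13 in every subsequent period, with present value 13·δ/(1−δ).
Deviation is unprofitable when 13·δ/(1−δ) ≥ 14, i.e. δ/(1−δ) ≥ 14/13.
Equivalently δ ≥ 14/(14+13) = 14/27.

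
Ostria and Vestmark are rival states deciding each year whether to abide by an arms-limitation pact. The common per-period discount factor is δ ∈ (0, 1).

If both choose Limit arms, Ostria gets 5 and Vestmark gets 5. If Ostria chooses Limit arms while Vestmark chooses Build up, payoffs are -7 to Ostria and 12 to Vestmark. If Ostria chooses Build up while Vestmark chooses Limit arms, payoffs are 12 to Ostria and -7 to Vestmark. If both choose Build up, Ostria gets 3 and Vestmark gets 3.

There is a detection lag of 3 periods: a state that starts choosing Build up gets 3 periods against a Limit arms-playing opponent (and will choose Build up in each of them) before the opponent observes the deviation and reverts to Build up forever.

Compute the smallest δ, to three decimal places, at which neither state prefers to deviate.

0.920

A deviator earns 12 for 3 periods, then 3 forever; cooperating earns 5 forever. Multiplying the IC by (1−δ):
5 ≥ 12(1−δ^3) + 3δ^3, so 9·δ^3 ≥ 7 and δ^3 ≥ 7/9.
δ ≥ (7/9)^(1/3) ≈ 0.920.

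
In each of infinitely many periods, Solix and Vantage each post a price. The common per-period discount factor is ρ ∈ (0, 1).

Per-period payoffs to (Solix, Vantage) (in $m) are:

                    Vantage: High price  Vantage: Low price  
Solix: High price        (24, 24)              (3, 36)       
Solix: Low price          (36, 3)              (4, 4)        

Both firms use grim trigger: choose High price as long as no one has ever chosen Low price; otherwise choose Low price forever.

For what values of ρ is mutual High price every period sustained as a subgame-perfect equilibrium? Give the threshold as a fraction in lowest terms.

24/(1−ρ) ≥ 36 + 4ρ/(1−ρ)
24 ≥ 36 − 32ρ
ρ ≥ 12/32 = 3/8.

3/8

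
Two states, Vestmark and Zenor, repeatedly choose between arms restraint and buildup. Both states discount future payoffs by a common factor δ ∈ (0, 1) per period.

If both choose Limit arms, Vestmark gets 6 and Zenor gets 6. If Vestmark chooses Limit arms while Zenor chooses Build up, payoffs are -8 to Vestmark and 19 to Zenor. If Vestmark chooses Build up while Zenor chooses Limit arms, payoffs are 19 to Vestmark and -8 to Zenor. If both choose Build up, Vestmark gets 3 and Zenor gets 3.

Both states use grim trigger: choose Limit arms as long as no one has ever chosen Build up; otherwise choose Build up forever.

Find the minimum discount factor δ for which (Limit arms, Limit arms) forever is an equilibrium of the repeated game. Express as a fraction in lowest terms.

One-period gain from deviating is 19 − 6 = 13. The loss is 6 − 3 = 3 in every subsequent period, with present value 3·δ/(1−δ).
Deviation is unprofitable when 3·δ/(1−δ) ≥ 13, i.e. δ/(1−δ) ≥ 13/3.
Equivalently δ ≥ 13/(13+3) = 13/16.

13/16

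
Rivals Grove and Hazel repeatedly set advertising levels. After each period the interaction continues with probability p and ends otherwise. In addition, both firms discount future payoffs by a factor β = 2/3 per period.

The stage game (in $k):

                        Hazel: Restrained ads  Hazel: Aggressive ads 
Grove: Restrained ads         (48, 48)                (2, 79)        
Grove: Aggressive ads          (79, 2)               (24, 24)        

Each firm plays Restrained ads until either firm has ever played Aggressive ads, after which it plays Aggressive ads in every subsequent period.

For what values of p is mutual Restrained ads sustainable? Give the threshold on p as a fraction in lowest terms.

Expected continuation weight on next period's payoff is β·p = 2/3·p, which plays the role of the discount factor.
Cooperation requires 2/3·p ≥ (79−48)/(79−24) = 31/55, hence p ≥ 93/110.

93/110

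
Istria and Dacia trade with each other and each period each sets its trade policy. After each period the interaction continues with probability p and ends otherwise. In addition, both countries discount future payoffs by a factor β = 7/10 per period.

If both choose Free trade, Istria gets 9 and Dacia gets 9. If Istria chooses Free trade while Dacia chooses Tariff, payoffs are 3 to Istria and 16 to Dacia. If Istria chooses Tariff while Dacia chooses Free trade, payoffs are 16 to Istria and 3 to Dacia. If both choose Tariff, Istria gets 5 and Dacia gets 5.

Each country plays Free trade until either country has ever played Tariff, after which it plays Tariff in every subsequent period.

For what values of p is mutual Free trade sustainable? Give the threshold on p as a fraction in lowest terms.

With continuation probability p and discount β, the effective per-period discount factor is βp.
Grim-trigger IC: βp ≥ (16−9)/(16−5) = 7/11.
So p ≥ (7/11)/(7/10) = 10/11.

10/11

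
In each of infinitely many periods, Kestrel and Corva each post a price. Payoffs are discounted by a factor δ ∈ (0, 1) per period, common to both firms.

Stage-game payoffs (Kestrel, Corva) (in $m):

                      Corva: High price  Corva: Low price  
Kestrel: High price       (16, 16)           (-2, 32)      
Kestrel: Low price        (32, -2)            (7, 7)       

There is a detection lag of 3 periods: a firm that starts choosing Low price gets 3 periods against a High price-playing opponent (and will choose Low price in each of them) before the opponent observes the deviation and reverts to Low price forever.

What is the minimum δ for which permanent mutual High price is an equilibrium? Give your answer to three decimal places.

0.862

A deviator earns 32 for 3 periods, then 7 forever; cooperating earns 16 forever. Multiplying the IC by (1−δ):
16 ≥ 32(1−δ^3) + 7δ^3, so 25·δ^3 ≥ 16 and δ^3 ≥ 16/25.
δ ≥ (16/25)^(1/3) ≈ 0.862.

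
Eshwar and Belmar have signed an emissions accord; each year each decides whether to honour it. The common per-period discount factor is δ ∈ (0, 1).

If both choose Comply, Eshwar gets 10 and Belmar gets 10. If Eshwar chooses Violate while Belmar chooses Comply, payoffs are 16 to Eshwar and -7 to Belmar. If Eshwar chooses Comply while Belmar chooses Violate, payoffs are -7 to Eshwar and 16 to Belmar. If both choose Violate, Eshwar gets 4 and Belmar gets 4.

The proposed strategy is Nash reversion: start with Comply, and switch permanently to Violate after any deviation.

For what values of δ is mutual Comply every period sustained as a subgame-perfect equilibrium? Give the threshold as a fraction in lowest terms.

1/2

One-period gain from deviating is 16 − 10 = 6. The loss is 10 − 4 = 6 in every subsequent period, with present value 6·δ/(1−δ).
Deviation is unprofitable when 6·δ/(1−δ) ≥ 6, i.e. δ/(1−δ) ≥ 1.
Equivalently δ ≥ 6/(6+6) = 1/2.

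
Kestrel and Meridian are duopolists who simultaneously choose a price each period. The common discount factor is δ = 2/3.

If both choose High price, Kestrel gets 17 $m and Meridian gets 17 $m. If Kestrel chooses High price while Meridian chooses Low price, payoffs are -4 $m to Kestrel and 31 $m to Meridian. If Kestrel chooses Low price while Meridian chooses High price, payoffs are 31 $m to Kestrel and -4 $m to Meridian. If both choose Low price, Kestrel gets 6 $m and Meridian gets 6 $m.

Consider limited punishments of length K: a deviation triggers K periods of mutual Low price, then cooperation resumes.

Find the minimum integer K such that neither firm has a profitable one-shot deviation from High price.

3

Need Σ_{k=1}^{K} δ^k ≥ (31−17)/(17−6) = 1.2727 at δ = 2/3.
At K = 2 the sum is 1.1111 < 1.2727; at K = 3 it is 1.4074 ≥ 1.2727.
So the minimum punishment length is K = 3.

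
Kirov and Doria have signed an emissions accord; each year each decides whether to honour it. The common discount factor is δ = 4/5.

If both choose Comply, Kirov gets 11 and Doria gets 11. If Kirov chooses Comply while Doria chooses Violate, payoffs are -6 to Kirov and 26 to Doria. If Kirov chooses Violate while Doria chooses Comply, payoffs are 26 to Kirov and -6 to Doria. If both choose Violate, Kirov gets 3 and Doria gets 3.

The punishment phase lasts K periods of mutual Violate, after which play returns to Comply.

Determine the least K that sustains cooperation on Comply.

No profitable deviation requires (11−3)(δ+…+δ^K) ≥ 26−11, i.e. δ+…+δ^K ≥ 15/8 ≈ 1.8750.
With δ = 4/5, the partial sums are K=1: 0.8000, K=2: 1.4400, K=3: 1.9520.
K = 3 is the first length at which the sum reaches 1.8750.

3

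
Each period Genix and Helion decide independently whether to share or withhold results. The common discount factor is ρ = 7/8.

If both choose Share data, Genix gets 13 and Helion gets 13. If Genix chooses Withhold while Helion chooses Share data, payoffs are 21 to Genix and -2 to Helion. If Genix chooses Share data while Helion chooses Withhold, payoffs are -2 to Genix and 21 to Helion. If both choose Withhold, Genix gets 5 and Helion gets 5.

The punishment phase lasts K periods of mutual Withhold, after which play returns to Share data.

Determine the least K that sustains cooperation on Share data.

No profitable deviation requires (13−5)(ρ+…+ρ^K) ≥ 21−13, i.e. ρ+…+ρ^K ≥ 1 ≈ 1.0000.
With ρ = 7/8, the partial sums are K=1: 0.8750, K=2: 1.6406.
K = 2 is the first length at which the sum reaches 1.0000.

2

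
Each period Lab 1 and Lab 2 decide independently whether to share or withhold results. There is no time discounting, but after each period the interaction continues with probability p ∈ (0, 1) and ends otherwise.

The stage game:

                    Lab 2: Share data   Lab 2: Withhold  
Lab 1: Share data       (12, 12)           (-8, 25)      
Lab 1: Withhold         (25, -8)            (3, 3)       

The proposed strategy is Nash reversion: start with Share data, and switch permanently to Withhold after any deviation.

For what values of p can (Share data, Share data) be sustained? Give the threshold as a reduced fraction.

13/22

Expected cooperation value is 12 + p·12 + p²·12 + … = 12/(1−p); deviation gives 25 + p·3/(1−p).
12 ≥ 25(1−p) + 3p ⇒ 22p ≥ 13 ⇒ p ≥ 13/22.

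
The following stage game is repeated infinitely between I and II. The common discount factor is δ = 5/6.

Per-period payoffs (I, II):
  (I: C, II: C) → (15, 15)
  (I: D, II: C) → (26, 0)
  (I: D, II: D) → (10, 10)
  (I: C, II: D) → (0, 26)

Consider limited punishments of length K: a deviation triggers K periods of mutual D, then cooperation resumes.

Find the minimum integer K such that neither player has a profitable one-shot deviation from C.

IC: δ(1−δ^K)/(1−δ) ≥ (26−15)/(15−10) = 11/5.
With δ = 5/6: need 1 − δ^K ≥ 11/5·(1−5/6)/(5/6), i.e. δ^K ≤ 0.5600.
Since (5/6)^3 = 0.5787 and (5/6)^4 = 0.4823, the smallest such K is 4.

4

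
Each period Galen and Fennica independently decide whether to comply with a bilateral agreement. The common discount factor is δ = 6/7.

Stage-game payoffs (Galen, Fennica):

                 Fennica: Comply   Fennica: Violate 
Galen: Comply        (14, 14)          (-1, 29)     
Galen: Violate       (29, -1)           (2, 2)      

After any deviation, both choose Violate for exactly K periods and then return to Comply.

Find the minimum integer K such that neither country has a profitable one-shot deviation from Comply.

IC: δ(1−δ^K)/(1−δ) ≥ (29−14)/(14−2) = 5/4.
With δ = 6/7: need 1 − δ^K ≥ 5/4·(1−6/7)/(6/7), i.e. δ^K ≤ 0.7917.
Since (6/7)^1 = 0.8571 and (6/7)^2 = 0.7347, the smallest such K is 2.

2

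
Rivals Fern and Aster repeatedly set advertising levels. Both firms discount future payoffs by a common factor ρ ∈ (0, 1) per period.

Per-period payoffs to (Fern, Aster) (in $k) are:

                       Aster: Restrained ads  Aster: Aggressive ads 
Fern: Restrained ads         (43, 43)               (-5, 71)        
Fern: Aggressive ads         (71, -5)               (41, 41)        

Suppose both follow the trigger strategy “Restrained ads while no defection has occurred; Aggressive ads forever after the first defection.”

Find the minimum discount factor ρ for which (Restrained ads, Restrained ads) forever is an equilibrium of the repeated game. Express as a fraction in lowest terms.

14/15

Cooperation forever yields 43 each period: 43/(1−ρ).
Deviating yields 71 once, then 41 forever: 71 + 41ρ/(1−ρ).
No profitable deviation requires 43/(1−ρ) ≥ 71 + 41ρ/(1−ρ).
Multiplying by (1−ρ): 43 ≥ 71(1−ρ) + 41ρ = 71 − 30ρ.
So 30ρ ≥ 28, i.e. ρ ≥ 28/30 = 14/15.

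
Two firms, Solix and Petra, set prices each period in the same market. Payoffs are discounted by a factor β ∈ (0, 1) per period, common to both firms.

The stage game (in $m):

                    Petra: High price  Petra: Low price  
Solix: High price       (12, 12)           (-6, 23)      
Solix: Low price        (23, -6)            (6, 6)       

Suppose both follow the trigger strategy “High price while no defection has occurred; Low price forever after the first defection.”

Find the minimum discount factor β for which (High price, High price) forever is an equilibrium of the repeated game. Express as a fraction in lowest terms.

12/(1−β) ≥ 23 + 6β/(1−β)
12 ≥ 23 − 17β
β ≥ 11/17.

11/17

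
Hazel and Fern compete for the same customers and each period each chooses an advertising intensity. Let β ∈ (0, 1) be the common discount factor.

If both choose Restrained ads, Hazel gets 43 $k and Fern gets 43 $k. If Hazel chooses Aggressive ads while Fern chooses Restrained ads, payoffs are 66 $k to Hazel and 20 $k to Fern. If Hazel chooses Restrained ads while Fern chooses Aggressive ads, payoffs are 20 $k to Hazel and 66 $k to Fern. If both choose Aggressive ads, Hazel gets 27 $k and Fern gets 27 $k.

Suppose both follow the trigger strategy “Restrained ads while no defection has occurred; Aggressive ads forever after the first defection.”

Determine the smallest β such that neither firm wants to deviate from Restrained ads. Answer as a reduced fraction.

Under grim trigger the critical discount factor is (T−C)/(T−P) with T = 66, C = 43, P = 27.
β* = (66−43)/(66−27) = 23/39.

23/39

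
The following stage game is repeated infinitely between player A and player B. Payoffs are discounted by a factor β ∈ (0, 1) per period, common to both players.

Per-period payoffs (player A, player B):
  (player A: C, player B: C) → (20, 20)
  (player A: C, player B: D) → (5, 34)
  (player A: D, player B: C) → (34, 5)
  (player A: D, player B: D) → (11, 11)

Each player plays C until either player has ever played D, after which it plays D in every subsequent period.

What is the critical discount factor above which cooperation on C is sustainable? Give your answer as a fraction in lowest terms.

14/23

Under grim trigger the critical discount factor is (T−C)/(T−P) with T = 34, C = 20, P = 11.
β* = (34−20)/(34−11) = 14/23.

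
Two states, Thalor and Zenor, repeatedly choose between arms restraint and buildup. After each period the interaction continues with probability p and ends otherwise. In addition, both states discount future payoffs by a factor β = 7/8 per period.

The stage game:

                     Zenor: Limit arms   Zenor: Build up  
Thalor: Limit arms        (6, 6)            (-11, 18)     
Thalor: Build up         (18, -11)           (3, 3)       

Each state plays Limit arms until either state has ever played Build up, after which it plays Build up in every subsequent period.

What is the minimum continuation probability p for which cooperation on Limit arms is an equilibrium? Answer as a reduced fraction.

32/35

With continuation probability p and discount β, the effective per-period discount factor is βp.
Grim-trigger IC: βp ≥ (18−6)/(18−3) = 4/5.
So p ≥ (4/5)/(7/8) = 32/35.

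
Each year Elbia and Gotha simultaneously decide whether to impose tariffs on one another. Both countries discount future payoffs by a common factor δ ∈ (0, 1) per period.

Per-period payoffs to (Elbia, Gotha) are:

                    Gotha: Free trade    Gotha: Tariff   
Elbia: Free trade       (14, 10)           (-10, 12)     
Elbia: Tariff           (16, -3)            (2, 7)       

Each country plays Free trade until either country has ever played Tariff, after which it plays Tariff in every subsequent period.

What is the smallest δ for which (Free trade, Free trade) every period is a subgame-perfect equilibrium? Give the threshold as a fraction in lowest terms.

For Elbia: deviation gain 16−14 = 2, per-period punishment loss 14−2 = 12. IC gives δ ≥ 2/14 = 1/7.
For Gotha: gain 2, loss 3 per period, so δ ≥ 2/5.
The tighter constraint is Gotha's, so cooperation needs δ ≥ 2/5.

2/5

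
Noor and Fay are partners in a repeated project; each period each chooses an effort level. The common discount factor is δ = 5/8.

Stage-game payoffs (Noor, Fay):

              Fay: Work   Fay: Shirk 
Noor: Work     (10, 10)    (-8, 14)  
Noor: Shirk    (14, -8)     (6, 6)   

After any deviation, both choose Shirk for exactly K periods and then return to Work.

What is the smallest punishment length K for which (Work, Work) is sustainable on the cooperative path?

Need Σ_{k=1}^{K} δ^k ≥ (14−10)/(10−6) = 1.0000 at δ = 5/8.
At K = 1 the sum is 0.6250 < 1.0000; at K = 2 it is 1.0156 ≥ 1.0000.
So the minimum punishment length is K = 2.

2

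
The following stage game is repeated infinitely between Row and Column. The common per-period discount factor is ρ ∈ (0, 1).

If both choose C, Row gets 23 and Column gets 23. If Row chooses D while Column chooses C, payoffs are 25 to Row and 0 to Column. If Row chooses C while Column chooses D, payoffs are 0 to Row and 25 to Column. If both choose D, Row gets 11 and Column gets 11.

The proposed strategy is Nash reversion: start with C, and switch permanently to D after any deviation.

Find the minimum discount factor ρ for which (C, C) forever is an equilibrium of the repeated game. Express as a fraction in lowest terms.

1/7

Cooperation forever yields 23 each period: 23/(1−ρ).
Deviating yields 25 once, then 11 forever: 25 + 11ρ/(1−ρ).
No profitable deviation requires 23/(1−ρ) ≥ 25 + 11ρ/(1−ρ).
Multiplying by (1−ρ): 23 ≥ 25(1−ρ) + 11ρ = 25 − 14ρ.
So 14ρ ≥ 2, i.e. ρ ≥ 2/14 = 1/7.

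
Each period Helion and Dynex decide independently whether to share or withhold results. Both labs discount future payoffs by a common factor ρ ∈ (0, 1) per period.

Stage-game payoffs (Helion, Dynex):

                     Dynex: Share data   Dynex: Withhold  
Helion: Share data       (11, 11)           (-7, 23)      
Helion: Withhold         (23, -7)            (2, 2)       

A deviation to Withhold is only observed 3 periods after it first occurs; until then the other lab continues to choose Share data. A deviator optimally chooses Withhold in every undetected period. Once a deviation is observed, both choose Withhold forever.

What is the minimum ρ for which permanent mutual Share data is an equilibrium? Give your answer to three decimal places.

Deviating for the 3 undetected periods gains 23−11 = 12 per period over cooperation, then loses 11−2 = 9 per period forever once punishment starts.
Gain: 12(1 + ρ + … + ρ^2); loss: 9·ρ^3/(1−ρ).
No profitable deviation ⇔ 12(1−ρ^3) ≤ 9·ρ^3, i.e. ρ^3 ≥ 12/(12+9) = 4/7.
Hence ρ ≥ (4/7)^(1/3) ≈ 0.830.

0.830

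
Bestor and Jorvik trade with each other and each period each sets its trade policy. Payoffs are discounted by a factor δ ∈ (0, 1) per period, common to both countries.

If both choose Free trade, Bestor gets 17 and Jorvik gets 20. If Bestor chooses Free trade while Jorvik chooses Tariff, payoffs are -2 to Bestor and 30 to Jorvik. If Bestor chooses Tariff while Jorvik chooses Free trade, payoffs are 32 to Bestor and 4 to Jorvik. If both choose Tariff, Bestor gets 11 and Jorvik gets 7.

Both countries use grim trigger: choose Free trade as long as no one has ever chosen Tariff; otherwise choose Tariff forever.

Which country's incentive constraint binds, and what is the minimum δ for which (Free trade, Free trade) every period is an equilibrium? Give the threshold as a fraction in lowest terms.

Bestor: cooperation gives 17 each period; deviation gives 32 once then 11 forever.
  17/(1−δ) ≥ 32 + 11δ/(1−δ) ⇒ δ ≥ 15/21 = 5/7.
Jorvik: cooperation gives 20 each period; deviation gives 30 once then 7 forever.
  δ ≥ 10/23.
Both must hold, so the binding constraint is Bestor's: δ ≥ 5/7.

Bestor; δ ≥ 5/7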